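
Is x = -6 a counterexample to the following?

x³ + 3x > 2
Substitute x = -6 into the relation:
x = -6: LHS = (-6)³ + 3·(-6) = -234; -234 > 2 — FAILS

Since the claim fails at x = -6, this value is a counterexample.

Answer: Yes, x = -6 is a counterexample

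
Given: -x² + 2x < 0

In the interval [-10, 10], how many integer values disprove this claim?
Counterexamples in [-10, 10]: {0, 1, 2}.

Counting them gives 3 values.

Answer: 3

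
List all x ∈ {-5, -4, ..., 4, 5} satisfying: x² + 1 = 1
Holds for: {0}
Fails for: {-5, -4, -3, -2, -1, 1, 2, 3, 4, 5}

Answer: {0}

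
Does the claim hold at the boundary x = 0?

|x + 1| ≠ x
x = 0: LHS = |0 + 1| = |1| = 1; 1 ≠ 0 — holds

The relation is satisfied at x = 0.

Answer: Yes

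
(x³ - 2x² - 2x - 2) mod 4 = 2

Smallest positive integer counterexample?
Testing positive integers:
x = 1: LHS = (1³ - 2·1² - 2·1 - 2) mod 4 = (-5) mod 4 = 3; 3 = 2 — FAILS  ← smallest positive counterexample

Answer: x = 1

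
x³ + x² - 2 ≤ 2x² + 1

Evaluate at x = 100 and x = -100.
x = 100: LHS = 100³ + 100² - 2 = 1009998, RHS = 2·100² + 1 = 20001; 1009998 ≤ 20001 — FAILS
x = -100: LHS = (-100)³ + (-100)² - 2 = -990002, RHS = 2·(-100)² + 1 = 20001; -990002 ≤ 20001 — holds

Answer: Partially: fails for x = 100, holds for x = -100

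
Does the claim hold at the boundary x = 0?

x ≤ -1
x = 0: 0 ≤ -1 — FAILS

The relation fails at x = 0, so x = 0 is a counterexample.

Answer: No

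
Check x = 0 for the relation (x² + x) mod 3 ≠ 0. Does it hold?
x = 0: LHS = (0² + 0) mod 3 = 0 mod 3 = 0; 0 ≠ 0 — FAILS

The relation fails at x = 0, so x = 0 is a counterexample.

Answer: No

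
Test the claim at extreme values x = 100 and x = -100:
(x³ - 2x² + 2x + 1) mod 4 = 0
x = 100: LHS = (100³ - 2·100² + 2·100 + 1) mod 4 = 980201 mod 4 = 1; 1 = 0 — FAILS
x = -100: LHS = ((-100)³ - 2·(-100)² + 2·(-100) + 1) mod 4 = (-1020199) mod 4 = 1; 1 = 0 — FAILS

Answer: No, fails for both x = 100 and x = -100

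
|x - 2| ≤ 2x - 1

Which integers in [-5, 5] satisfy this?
Holds for: {1, 2, 3, 4, 5}
Fails for: {-5, -4, -3, -2, -1, 0}

Answer: {1, 2, 3, 4, 5}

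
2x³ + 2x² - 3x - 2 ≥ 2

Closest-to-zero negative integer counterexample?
Testing negative integers from -1 downward:
x = -1: LHS = 2·(-1)³ + 2·(-1)² - 3·(-1) - 2 = 1; 1 ≥ 2 — FAILS  ← closest negative counterexample to 0

Answer: x = -1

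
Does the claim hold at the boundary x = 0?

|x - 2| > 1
x = 0: LHS = |0 - 2| = |-2| = 2; 2 > 1 — holds

The relation is satisfied at x = 0.

Answer: Yes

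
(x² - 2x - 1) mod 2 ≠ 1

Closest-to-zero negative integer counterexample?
Testing negative integers from -1 downward:
x = -1: LHS = ((-1)² - 2·(-1) - 1) mod 2 = 2 mod 2 = 0; 0 ≠ 1 — holds
x = -2: LHS = ((-2)² - 2·(-2) - 1) mod 2 = 7 mod 2 = 1; 1 ≠ 1 — FAILS  ← closest negative counterexample to 0

Answer: x = -2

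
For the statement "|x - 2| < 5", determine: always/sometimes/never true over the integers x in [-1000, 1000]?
Holds at x = 0: LHS = |0 - 2| = |-2| = 2; 2 < 5 — holds
Fails at x = -3: LHS = |(-3) - 2| = |-5| = 5; 5 < 5 — FAILS
It is satisfied by some integers in the range but not all.

Answer: Sometimes true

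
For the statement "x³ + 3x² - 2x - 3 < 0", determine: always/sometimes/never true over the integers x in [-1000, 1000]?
Holds at x = 0: LHS = 0³ + 3·0² - 2·0 - 3 = -3; -3 < 0 — holds
Fails at x = -1: LHS = (-1)³ + 3·(-1)² - 2·(-1) - 3 = 1; 1 < 0 — FAILS
It is satisfied by some integers in the range but not all.

Answer: Sometimes true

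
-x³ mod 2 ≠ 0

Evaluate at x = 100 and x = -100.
x = 100: LHS = (-100³) mod 2 = (-1000000) mod 2 = 0; 0 ≠ 0 — FAILS
x = -100: LHS = (-(-100)³) mod 2 = 1000000 mod 2 = 0; 0 ≠ 0 — FAILS

Answer: No, fails for both x = 100 and x = -100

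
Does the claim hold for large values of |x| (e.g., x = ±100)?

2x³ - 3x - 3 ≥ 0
x = 100: LHS = 2·100³ - 3·100 - 3 = 1999697; 1999697 ≥ 0 — holds
x = -100: LHS = 2·(-100)³ - 3·(-100) - 3 = -1999703; -1999703 ≥ 0 — FAILS

Answer: Partially: holds for x = 100, fails for x = -100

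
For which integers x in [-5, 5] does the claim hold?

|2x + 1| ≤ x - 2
Over all integers in [-5, 5], LHS − RHS is smallest at x = 0, where it equals 3:
x = 0: LHS = |2·0 + 1| = |1| = 1, RHS = 0 - 2 = -2; 1 ≤ -2 — FAILS
At the ends of the range:
x = -5: LHS = |2·(-5) + 1| = |-9| = 9, RHS = (-5) - 2 = -7; 9 ≤ -7 — FAILS
x = 5: LHS = |2·5 + 1| = |11| = 11, RHS = 5 - 2 = 3; 11 ≤ 3 — FAILS
Hence LHS − RHS is never zero or negative, i.e. LHS > RHS throughout, so the claimed relation (≤) fails for every integer in [-5, 5].

Answer: None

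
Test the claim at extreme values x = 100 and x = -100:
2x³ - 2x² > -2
x = 100: LHS = 2·100³ - 2·100² = 1980000; 1980000 > -2 — holds
x = -100: LHS = 2·(-100)³ - 2·(-100)² = -2020000; -2020000 > -2 — FAILS

Answer: Partially: holds for x = 100, fails for x = -100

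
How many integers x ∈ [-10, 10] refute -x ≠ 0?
Counterexamples in [-10, 10]: {0}.

Counting them gives 1 values.

Answer: 1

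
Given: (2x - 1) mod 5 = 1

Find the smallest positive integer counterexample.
Testing positive integers:
x = 1: LHS = (2·1 - 1) mod 5 = 1 mod 5 = 1; 1 = 1 — holds
x = 2: LHS = (2·2 - 1) mod 5 = 3 mod 5 = 3; 3 = 1 — FAILS  ← smallest positive counterexample

Answer: x = 2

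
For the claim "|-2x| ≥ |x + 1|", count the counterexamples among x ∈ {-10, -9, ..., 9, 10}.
Counterexamples in [-10, 10]: {0}.

Counting them gives 1 values.

Answer: 1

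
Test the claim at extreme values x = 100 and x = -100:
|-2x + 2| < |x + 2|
x = 100: LHS = |-2·100 + 2| = |-198| = 198, RHS = |100 + 2| = |102| = 102; 198 < 102 — FAILS
x = -100: LHS = |-2·(-100) + 2| = |202| = 202, RHS = |(-100) + 2| = |-98| = 98; 202 < 98 — FAILS

Answer: No, fails for both x = 100 and x = -100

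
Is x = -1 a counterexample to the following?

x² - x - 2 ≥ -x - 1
Substitute x = -1 into the relation:
x = -1: LHS = (-1)² - (-1) - 2 = 0, RHS = -(-1) - 1 = 0; 0 ≥ 0 — holds

The claim holds here, so x = -1 is not a counterexample. (A counterexample exists elsewhere, e.g. x = 0.)

Answer: No, x = -1 is not a counterexample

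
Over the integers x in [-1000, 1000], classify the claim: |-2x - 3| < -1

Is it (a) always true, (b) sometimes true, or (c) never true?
An absolute value is never negative, so the left side is ≥ 0 for every x, while the right side is -1. Tightest case in [-1000, 1000] is x = -1:
x = -1: LHS = |-2·(-1) - 3| = |-1| = 1; 1 < -1 — FAILS
Hence LHS − RHS is never negative, i.e. LHS ≥ RHS throughout, so the claimed relation (<) fails for every integer in [-1000, 1000].

No integer in the range satisfies it.

Answer: Never true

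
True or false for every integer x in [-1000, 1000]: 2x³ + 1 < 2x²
The claim fails at x = 0:
x = 0: LHS = 2·0³ + 1 = 1, RHS = 2·0² = 0; 1 < 0 — FAILS

Because a single integer refutes it, the statement is false.

Answer: False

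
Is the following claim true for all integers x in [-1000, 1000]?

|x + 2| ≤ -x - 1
The claim fails at x = 0:
x = 0: LHS = |0 + 2| = |2| = 2, RHS = -0 - 1 = -1; 2 ≤ -1 — FAILS

Because a single integer refutes it, the statement is false.

Answer: False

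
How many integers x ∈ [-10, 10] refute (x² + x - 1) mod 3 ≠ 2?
Counterexamples in [-10, 10]: {-10, -9, -7, -6, -4, -3, -1, 0, 2, 3, 5, 6, 8, 9}.

Counting them gives 14 values.

Answer: 14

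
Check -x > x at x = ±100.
x = 100: -100 > 100 — FAILS
x = -100: LHS = -(-100) = 100; 100 > -100 — holds

Answer: Partially: fails for x = 100, holds for x = -100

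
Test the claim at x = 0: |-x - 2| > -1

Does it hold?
x = 0: LHS = |-0 - 2| = |-2| = 2; 2 > -1 — holds

The relation is satisfied at x = 0.

Answer: Yes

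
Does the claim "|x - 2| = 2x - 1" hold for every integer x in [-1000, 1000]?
The claim fails at x = 0:
x = 0: LHS = |0 - 2| = |-2| = 2, RHS = 2·0 - 1 = -1; 2 = -1 — FAILS

Because a single integer refutes it, the statement is false.

Answer: False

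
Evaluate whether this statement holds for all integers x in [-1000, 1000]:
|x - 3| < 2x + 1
The claim fails at x = 0:
x = 0: LHS = |0 - 3| = |-3| = 3, RHS = 2·0 + 1 = 1; 3 < 1 — FAILS

Because a single integer refutes it, the statement is false.

Answer: False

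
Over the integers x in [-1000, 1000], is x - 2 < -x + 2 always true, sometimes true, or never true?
Holds at x = 0: LHS = 0 - 2 = -2, RHS = -0 + 2 = 2; -2 < 2 — holds
Fails at x = 2: LHS = 2 - 2 = 0, RHS = -2 + 2 = 0; 0 < 0 — FAILS
It is satisfied by some integers in the range but not all.

Answer: Sometimes true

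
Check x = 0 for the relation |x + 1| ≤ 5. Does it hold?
x = 0: LHS = |0 + 1| = |1| = 1; 1 ≤ 5 — holds

The relation is satisfied at x = 0.

Answer: Yes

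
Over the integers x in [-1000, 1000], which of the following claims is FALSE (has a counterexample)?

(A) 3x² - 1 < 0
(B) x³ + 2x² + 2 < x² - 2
(A) x = 1: LHS = 3·1² - 1 = 2; 2 < 0 — FAILS
(B) x = 0: LHS = 0³ + 2·0² + 2 = 2, RHS = 0² - 2 = -2; 2 < -2 — FAILS

Answer: Both A and B are false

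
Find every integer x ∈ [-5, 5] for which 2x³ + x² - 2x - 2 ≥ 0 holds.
Holds for: {2, 3, 4, 5}
Fails for: {-5, -4, -3, -2, -1, 0, 1}

Answer: {2, 3, 4, 5}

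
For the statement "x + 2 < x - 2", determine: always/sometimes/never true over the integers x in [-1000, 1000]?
Over all integers in [-1000, 1000], LHS − RHS is smallest at x = 0, where it equals 4:
x = 0: LHS = 0 + 2 = 2, RHS = 0 - 2 = -2; 2 < -2 — FAILS
At the ends of the range:
x = -1000: LHS = (-1000) + 2 = -998, RHS = (-1000) - 2 = -1002; -998 < -1002 — FAILS
x = 1000: LHS = 1000 + 2 = 1002, RHS = 1000 - 2 = 998; 1002 < 998 — FAILS
Hence LHS − RHS is never negative, i.e. LHS ≥ RHS throughout, so the claimed relation (<) fails for every integer in [-1000, 1000].

No integer in the range satisfies it.

Answer: Never true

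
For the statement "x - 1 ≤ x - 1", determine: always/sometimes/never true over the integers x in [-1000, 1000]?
Over all integers in [-1000, 1000], LHS − RHS is largest at x = 0, where it equals 0:
x = 0: LHS = 0 - 1 = -1, RHS = 0 - 1 = -1; -1 ≤ -1 — holds
At the ends of the range:
x = -1000: LHS = (-1000) - 1 = -1001, RHS = (-1000) - 1 = -1001; -1001 ≤ -1001 — holds
x = 1000: LHS = 1000 - 1 = 999, RHS = 1000 - 1 = 999; 999 ≤ 999 — holds
Hence LHS − RHS is never positive, i.e. LHS ≤ RHS throughout, so the relation holds for every integer in [-1000, 1000].

No counterexample exists.

Answer: Always true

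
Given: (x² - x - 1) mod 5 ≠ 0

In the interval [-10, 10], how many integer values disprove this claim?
Counterexamples in [-10, 10]: {-7, -2, 3, 8}.

Counting them gives 4 values.

Answer: 4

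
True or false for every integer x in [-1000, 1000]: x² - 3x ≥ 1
The claim fails at x = 0:
x = 0: LHS = 0² - 3·0 = 0; 0 ≥ 1 — FAILS

Because a single integer refutes it, the statement is false.

Answer: False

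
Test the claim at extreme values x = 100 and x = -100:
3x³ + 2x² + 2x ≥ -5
x = 100: LHS = 3·100³ + 2·100² + 2·100 = 3020200; 3020200 ≥ -5 — holds
x = -100: LHS = 3·(-100)³ + 2·(-100)² + 2·(-100) = -2980200; -2980200 ≥ -5 — FAILS

Answer: Partially: holds for x = 100, fails for x = -100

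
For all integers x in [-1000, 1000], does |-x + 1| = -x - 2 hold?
The claim fails at x = 0:
x = 0: LHS = |-0 + 1| = |1| = 1, RHS = -0 - 2 = -2; 1 = -2 — FAILS

Because a single integer refutes it, the statement is false.

Answer: False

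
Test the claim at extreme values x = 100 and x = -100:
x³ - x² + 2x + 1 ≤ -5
x = 100: LHS = 100³ - 100² + 2·100 + 1 = 990201; 990201 ≤ -5 — FAILS
x = -100: LHS = (-100)³ - (-100)² + 2·(-100) + 1 = -1010199; -1010199 ≤ -5 — holds

Answer: Partially: fails for x = 100, holds for x = -100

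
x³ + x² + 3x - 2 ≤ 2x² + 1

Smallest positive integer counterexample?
Testing positive integers:
x = 1: LHS = 1³ + 1² + 3·1 - 2 = 3, RHS = 2·1² + 1 = 3; 3 ≤ 3 — holds
x = 2: LHS = 2³ + 2² + 3·2 - 2 = 16, RHS = 2·2² + 1 = 9; 16 ≤ 9 — FAILS  ← smallest positive counterexample

Answer: x = 2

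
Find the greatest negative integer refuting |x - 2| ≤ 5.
Testing negative integers from -1 downward:
x = -1: LHS = |(-1) - 2| = |-3| = 3; 3 ≤ 5 — holds
x = -2: LHS = |(-2) - 2| = |-4| = 4; 4 ≤ 5 — holds
x = -3: LHS = |(-3) - 2| = |-5| = 5; 5 ≤ 5 — holds
x = -4: LHS = |(-4) - 2| = |-6| = 6; 6 ≤ 5 — FAILS  ← closest negative counterexample to 0

Answer: x = -4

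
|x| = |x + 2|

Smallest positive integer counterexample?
Testing positive integers:
x = 1: LHS = |1| = 1, RHS = |1 + 2| = |3| = 3; 1 = 3 — FAILS  ← smallest positive counterexample

Answer: x = 1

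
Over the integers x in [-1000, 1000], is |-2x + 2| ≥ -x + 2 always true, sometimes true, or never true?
Holds at x = 0: LHS = |-2·0 + 2| = |2| = 2, RHS = -0 + 2 = 2; 2 ≥ 2 — holds
Fails at x = 1: LHS = |-2·1 + 2| = |0| = 0, RHS = -1 + 2 = 1; 0 ≥ 1 — FAILS
It is satisfied by some integers in the range but not all.

Answer: Sometimes true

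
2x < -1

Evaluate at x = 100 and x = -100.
x = 100: LHS = 2·100 = 200; 200 < -1 — FAILS
x = -100: LHS = 2·(-100) = -200; -200 < -1 — holds

Answer: Partially: fails for x = 100, holds for x = -100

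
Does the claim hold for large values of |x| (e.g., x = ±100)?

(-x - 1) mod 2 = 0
x = 100: LHS = (-100 - 1) mod 2 = (-101) mod 2 = 1; 1 = 0 — FAILS
x = -100: LHS = (-(-100) - 1) mod 2 = 99 mod 2 = 1; 1 = 0 — FAILS

Answer: No, fails for both x = 100 and x = -100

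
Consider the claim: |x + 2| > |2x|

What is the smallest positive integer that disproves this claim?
Testing positive integers:
x = 1: LHS = |1 + 2| = |3| = 3, RHS = |2·1| = |2| = 2; 3 > 2 — holds
x = 2: LHS = |2 + 2| = |4| = 4, RHS = |2·2| = |4| = 4; 4 > 4 — FAILS  ← smallest positive counterexample

Answer: x = 2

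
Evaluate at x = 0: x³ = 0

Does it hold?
x = 0: LHS = 0³ = 0; 0 = 0 — holds

The relation is satisfied at x = 0.

Answer: Yes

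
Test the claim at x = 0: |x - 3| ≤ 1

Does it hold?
x = 0: LHS = |0 - 3| = |-3| = 3; 3 ≤ 1 — FAILS

The relation fails at x = 0, so x = 0 is a counterexample.

Answer: No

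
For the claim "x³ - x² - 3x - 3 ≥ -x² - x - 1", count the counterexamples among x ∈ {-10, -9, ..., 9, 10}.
Counterexamples in [-10, 10]: {-10, -9, -8, -7, -6, -5, -4, -3, -2, -1, 0, 1}.

Counting them gives 12 values.

Answer: 12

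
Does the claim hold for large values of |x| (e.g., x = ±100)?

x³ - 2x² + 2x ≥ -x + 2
x = 100: LHS = 100³ - 2·100² + 2·100 = 980200, RHS = -100 + 2 = -98; 980200 ≥ -98 — holds
x = -100: LHS = (-100)³ - 2·(-100)² + 2·(-100) = -1020200, RHS = -(-100) + 2 = 102; -1020200 ≥ 102 — FAILS

Answer: Partially: holds for x = 100, fails for x = -100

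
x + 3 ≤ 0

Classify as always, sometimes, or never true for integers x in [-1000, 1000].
Holds at x = -3: LHS = (-3) + 3 = 0; 0 ≤ 0 — holds
Fails at x = 0: LHS = 0 + 3 = 3; 3 ≤ 0 — FAILS
It is satisfied by some integers in the range but not all.

Answer: Sometimes true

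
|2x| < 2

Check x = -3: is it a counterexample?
Substitute x = -3 into the relation:
x = -3: LHS = |2·(-3)| = |-6| = 6; 6 < 2 — FAILS

Since the claim fails at x = -3, this value is a counterexample.

Answer: Yes, x = -3 is a counterexample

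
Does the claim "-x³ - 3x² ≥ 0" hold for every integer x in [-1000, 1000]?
The claim fails at x = 1:
x = 1: LHS = -1³ - 3·1² = -4; -4 ≥ 0 — FAILS

Because a single integer refutes it, the statement is false.

Answer: False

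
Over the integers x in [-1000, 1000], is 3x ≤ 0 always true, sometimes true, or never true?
Holds at x = 0: LHS = 3·0 = 0; 0 ≤ 0 — holds
Fails at x = 1: LHS = 3·1 = 3; 3 ≤ 0 — FAILS
It is satisfied by some integers in the range but not all.

Answer: Sometimes true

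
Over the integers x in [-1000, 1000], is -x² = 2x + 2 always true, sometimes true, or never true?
Over all integers in [-1000, 1000], LHS − RHS is always negative; it is closest to 0 at x = -1, where it equals -1:
x = -1: LHS = -(-1)² = -1, RHS = 2·(-1) + 2 = 0; -1 = 0 — FAILS
At the ends of the range:
x = -1000: LHS = -(-1000)² = -1000000, RHS = 2·(-1000) + 2 = -1998; -1000000 = -1998 — FAILS
x = 1000: LHS = -1000² = -1000000, RHS = 2·1000 + 2 = 2002; -1000000 = 2002 — FAILS
Hence LHS − RHS is never 0, i.e. the two sides are never equal, so the claimed relation (=) fails for every integer in [-1000, 1000].

No integer in the range satisfies it.

Answer: Never true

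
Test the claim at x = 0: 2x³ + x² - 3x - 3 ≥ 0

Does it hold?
x = 0: LHS = 2·0³ + 0² - 3·0 - 3 = -3; -3 ≥ 0 — FAILS

The relation fails at x = 0, so x = 0 is a counterexample.

Answer: No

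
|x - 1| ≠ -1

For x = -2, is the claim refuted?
Substitute x = -2 into the relation:
x = -2: LHS = |(-2) - 1| = |-3| = 3; 3 ≠ -1 — holds

The relation holds at x = -2, so it is not a counterexample.

Answer: No, x = -2 is not a counterexample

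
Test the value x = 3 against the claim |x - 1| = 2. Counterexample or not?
Substitute x = 3 into the relation:
x = 3: LHS = |3 - 1| = |2| = 2; 2 = 2 — holds

The claim holds here, so x = 3 is not a counterexample. (A counterexample exists elsewhere, e.g. x = 0.)

Answer: No, x = 3 is not a counterexample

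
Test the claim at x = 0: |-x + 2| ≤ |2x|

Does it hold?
x = 0: LHS = |-0 + 2| = |2| = 2, RHS = |2·0| = |0| = 0; 2 ≤ 0 — FAILS

The relation fails at x = 0, so x = 0 is a counterexample.

Answer: No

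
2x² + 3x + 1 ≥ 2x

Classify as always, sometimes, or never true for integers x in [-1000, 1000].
Over all integers in [-1000, 1000], LHS − RHS is smallest at x = 0, where it equals 1:
x = 0: LHS = 2·0² + 3·0 + 1 = 1, RHS = 2·0 = 0; 1 ≥ 0 — holds
At the ends of the range:
x = -1000: LHS = 2·(-1000)² + 3·(-1000) + 1 = 1997001, RHS = 2·(-1000) = -2000; 1997001 ≥ -2000 — holds
x = 1000: LHS = 2·1000² + 3·1000 + 1 = 2003001, RHS = 2·1000 = 2000; 2003001 ≥ 2000 — holds
Hence LHS − RHS is never negative, i.e. LHS ≥ RHS throughout, so the relation holds for every integer in [-1000, 1000].

No counterexample exists.

Answer: Always true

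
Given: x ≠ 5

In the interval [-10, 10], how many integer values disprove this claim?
Counterexamples in [-10, 10]: {5}.

Counting them gives 1 values.

Answer: 1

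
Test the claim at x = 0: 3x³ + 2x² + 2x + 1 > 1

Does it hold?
x = 0: LHS = 3·0³ + 2·0² + 2·0 + 1 = 1; 1 > 1 — FAILS

The relation fails at x = 0, so x = 0 is a counterexample.

Answer: No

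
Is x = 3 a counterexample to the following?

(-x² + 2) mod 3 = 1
Substitute x = 3 into the relation:
x = 3: LHS = (-3² + 2) mod 3 = (-7) mod 3 = 2; 2 = 1 — FAILS

Since the claim fails at x = 3, this value is a counterexample.

Answer: Yes, x = 3 is a counterexample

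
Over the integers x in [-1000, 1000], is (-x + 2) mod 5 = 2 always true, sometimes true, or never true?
Holds at x = 0: LHS = (-0 + 2) mod 5 = 2 mod 5 = 2; 2 = 2 — holds
Fails at x = 1: LHS = (-1 + 2) mod 5 = 1 mod 5 = 1; 1 = 2 — FAILS
It is satisfied by some integers in the range but not all.

Answer: Sometimes true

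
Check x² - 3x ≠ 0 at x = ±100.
x = 100: LHS = 100² - 3·100 = 9700; 9700 ≠ 0 — holds
x = -100: LHS = (-100)² - 3·(-100) = 10300; 10300 ≠ 0 — holds

Answer: Yes, holds for both x = 100 and x = -100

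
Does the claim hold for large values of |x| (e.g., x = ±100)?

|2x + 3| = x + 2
x = 100: LHS = |2·100 + 3| = |203| = 203, RHS = 100 + 2 = 102; 203 = 102 — FAILS
x = -100: LHS = |2·(-100) + 3| = |-197| = 197, RHS = (-100) + 2 = -98; 197 = -98 — FAILS

Answer: No, fails for both x = 100 and x = -100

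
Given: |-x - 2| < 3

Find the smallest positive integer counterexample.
Testing positive integers:
x = 1: LHS = |-1 - 2| = |-3| = 3; 3 < 3 — FAILS  ← smallest positive counterexample

Answer: x = 1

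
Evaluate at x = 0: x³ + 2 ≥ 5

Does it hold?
x = 0: LHS = 0³ + 2 = 2; 2 ≥ 5 — FAILS

The relation fails at x = 0, so x = 0 is a counterexample.

Answer: No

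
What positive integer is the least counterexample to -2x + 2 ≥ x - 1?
Testing positive integers:
x = 1: LHS = -2·1 + 2 = 0, RHS = 1 - 1 = 0; 0 ≥ 0 — holds
x = 2: LHS = -2·2 + 2 = -2, RHS = 2 - 1 = 1; -2 ≥ 1 — FAILS  ← smallest positive counterexample

Answer: x = 2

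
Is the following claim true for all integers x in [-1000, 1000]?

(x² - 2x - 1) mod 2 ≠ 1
The claim fails at x = 0:
x = 0: LHS = (0² - 2·0 - 1) mod 2 = (-1) mod 2 = 1; 1 ≠ 1 — FAILS

Because a single integer refutes it, the statement is false.

Answer: False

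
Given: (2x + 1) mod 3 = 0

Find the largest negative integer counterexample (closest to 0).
Testing negative integers from -1 downward:
x = -1: LHS = (2·(-1) + 1) mod 3 = (-1) mod 3 = 2; 2 = 0 — FAILS  ← closest negative counterexample to 0

Answer: x = -1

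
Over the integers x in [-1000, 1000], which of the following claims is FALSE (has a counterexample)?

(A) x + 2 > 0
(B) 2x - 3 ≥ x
(A) x = -2: LHS = (-2) + 2 = 0; 0 > 0 — FAILS
(B) x = 0: LHS = 2·0 - 3 = -3; -3 ≥ 0 — FAILS

Answer: Both A and B are false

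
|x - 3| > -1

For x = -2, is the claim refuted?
Substitute x = -2 into the relation:
x = -2: LHS = |(-2) - 3| = |-5| = 5; 5 > -1 — holds

The relation holds at x = -2, so it is not a counterexample.

Answer: No, x = -2 is not a counterexample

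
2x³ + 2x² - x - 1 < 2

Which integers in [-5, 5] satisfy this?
Holds for: {-5, -4, -3, -2, -1, 0}
Fails for: {1, 2, 3, 4, 5}

Answer: {-5, -4, -3, -2, -1, 0}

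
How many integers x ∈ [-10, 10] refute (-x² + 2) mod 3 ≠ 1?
Counterexamples in [-10, 10]: {-10, -8, -7, -5, -4, -2, -1, 1, 2, 4, 5, 7, 8, 10}.

Counting them gives 14 values.

Answer: 14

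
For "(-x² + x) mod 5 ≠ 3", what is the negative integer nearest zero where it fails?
Testing negative integers from -1 downward:
x = -1: LHS = (-(-1)² + (-1)) mod 5 = (-2) mod 5 = 3; 3 ≠ 3 — FAILS  ← closest negative counterexample to 0

Answer: x = -1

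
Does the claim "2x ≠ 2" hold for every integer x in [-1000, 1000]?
The claim fails at x = 1:
x = 1: LHS = 2·1 = 2; 2 ≠ 2 — FAILS

Because a single integer refutes it, the statement is false.

Answer: False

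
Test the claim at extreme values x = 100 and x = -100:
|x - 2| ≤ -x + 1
x = 100: LHS = |100 - 2| = |98| = 98, RHS = -100 + 1 = -99; 98 ≤ -99 — FAILS
x = -100: LHS = |(-100) - 2| = |-102| = 102, RHS = -(-100) + 1 = 101; 102 ≤ 101 — FAILS

Answer: No, fails for both x = 100 and x = -100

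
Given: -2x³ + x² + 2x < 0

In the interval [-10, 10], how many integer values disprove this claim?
Counterexamples in [-10, 10]: {-10, -9, -8, -7, -6, -5, -4, -3, -2, -1, 0, 1}.

Counting them gives 12 values.

Answer: 12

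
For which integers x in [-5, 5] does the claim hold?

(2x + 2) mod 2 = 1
For a polynomial with integer coefficients, its value mod 2 depends only on x mod 2, so it suffices to check one representative of each residue class, x = 0, 1:
x = 0: LHS = (2·0 + 2) mod 2 = 2 mod 2 = 0; 0 = 1 — FAILS
x = 1: LHS = (2·1 + 2) mod 2 = 4 mod 2 = 0; 0 = 1 — FAILS
The relation fails in every residue class, so the claimed relation (=) fails for every integer in [-5, 5].

Answer: None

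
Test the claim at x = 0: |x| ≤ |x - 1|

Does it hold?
x = 0: LHS = |0| = 0, RHS = |0 - 1| = |-1| = 1; 0 ≤ 1 — holds

The relation is satisfied at x = 0.

Answer: Yes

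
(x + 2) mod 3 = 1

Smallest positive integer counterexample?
Testing positive integers:
x = 1: LHS = (1 + 2) mod 3 = 3 mod 3 = 0; 0 = 1 — FAILS  ← smallest positive counterexample

Answer: x = 1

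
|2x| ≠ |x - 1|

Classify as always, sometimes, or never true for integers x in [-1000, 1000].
Holds at x = 0: LHS = |2·0| = |0| = 0, RHS = |0 - 1| = |-1| = 1; 0 ≠ 1 — holds
Fails at x = -1: LHS = |2·(-1)| = |-2| = 2, RHS = |(-1) - 1| = |-2| = 2; 2 ≠ 2 — FAILS
It is satisfied by some integers in the range but not all.

Answer: Sometimes true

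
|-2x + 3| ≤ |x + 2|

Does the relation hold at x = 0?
x = 0: LHS = |-2·0 + 3| = |3| = 3, RHS = |0 + 2| = |2| = 2; 3 ≤ 2 — FAILS

The relation fails at x = 0, so x = 0 is a counterexample.

Answer: No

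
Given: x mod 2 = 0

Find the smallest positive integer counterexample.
Testing positive integers:
x = 1: LHS = 1 mod 2 = 1; 1 = 0 — FAILS  ← smallest positive counterexample

Answer: x = 1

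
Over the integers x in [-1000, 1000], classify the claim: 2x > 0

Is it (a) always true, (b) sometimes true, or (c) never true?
Holds at x = 1: LHS = 2·1 = 2; 2 > 0 — holds
Fails at x = 0: LHS = 2·0 = 0; 0 > 0 — FAILS
It is satisfied by some integers in the range but not all.

Answer: Sometimes true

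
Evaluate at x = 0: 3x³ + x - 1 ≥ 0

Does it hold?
x = 0: LHS = 3·0³ + 0 - 1 = -1; -1 ≥ 0 — FAILS

The relation fails at x = 0, so x = 0 is a counterexample.

Answer: No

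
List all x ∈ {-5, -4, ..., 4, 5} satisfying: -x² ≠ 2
Over all integers in [-5, 5], LHS − RHS is always negative; it is closest to 0 at x = 0, where it equals -2:
x = 0: LHS = -0² = 0; 0 ≠ 2 — holds
At the ends of the range:
x = -5: LHS = -(-5)² = -25; -25 ≠ 2 — holds
x = 5: LHS = -5² = -25; -25 ≠ 2 — holds
Hence LHS − RHS is never 0, i.e. the two sides are never equal, so the relation holds for every integer in [-5, 5].

Answer: All integers in [-5, 5]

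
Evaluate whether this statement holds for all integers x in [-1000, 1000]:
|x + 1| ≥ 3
The claim fails at x = 0:
x = 0: LHS = |0 + 1| = |1| = 1; 1 ≥ 3 — FAILS

Because a single integer refutes it, the statement is false.

Answer: False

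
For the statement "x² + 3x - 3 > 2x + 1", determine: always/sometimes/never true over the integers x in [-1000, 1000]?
Holds at x = 2: LHS = 2² + 3·2 - 3 = 7, RHS = 2·2 + 1 = 5; 7 > 5 — holds
Fails at x = 0: LHS = 0² + 3·0 - 3 = -3, RHS = 2·0 + 1 = 1; -3 > 1 — FAILS
It is satisfied by some integers in the range but not all.

Answer: Sometimes true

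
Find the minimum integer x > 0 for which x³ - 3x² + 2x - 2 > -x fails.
Testing positive integers:
x = 1: LHS = 1³ - 3·1² + 2·1 - 2 = -2; -2 > -1 — FAILS  ← smallest positive counterexample

Answer: x = 1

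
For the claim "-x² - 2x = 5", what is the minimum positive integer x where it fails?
Testing positive integers:
x = 1: LHS = -1² - 2·1 = -3; -3 = 5 — FAILS  ← smallest positive counterexample

Answer: x = 1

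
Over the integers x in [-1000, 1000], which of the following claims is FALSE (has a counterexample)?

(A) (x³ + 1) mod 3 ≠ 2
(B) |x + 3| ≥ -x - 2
(A) x = 1: LHS = (1³ + 1) mod 3 = 2 mod 3 = 2; 2 ≠ 2 — FAILS
(B) x = -3: LHS = |(-3) + 3| = |0| = 0, RHS = -(-3) - 2 = 1; 0 ≥ 1 — FAILS

Answer: Both A and B are false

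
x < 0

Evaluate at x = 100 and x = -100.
x = 100: 100 < 0 — FAILS
x = -100: -100 < 0 — holds

Answer: Partially: fails for x = 100, holds for x = -100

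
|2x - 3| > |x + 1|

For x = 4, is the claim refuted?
Substitute x = 4 into the relation:
x = 4: LHS = |2·4 - 3| = |5| = 5, RHS = |4 + 1| = |5| = 5; 5 > 5 — FAILS

Since the claim fails at x = 4, this value is a counterexample.

Answer: Yes, x = 4 is a counterexample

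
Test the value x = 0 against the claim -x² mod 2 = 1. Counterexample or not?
Substitute x = 0 into the relation:
x = 0: LHS = (-0²) mod 2 = 0 mod 2 = 0; 0 = 1 — FAILS

Since the claim fails at x = 0, this value is a counterexample.

Answer: Yes, x = 0 is a counterexample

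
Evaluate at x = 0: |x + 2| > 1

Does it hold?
x = 0: LHS = |0 + 2| = |2| = 2; 2 > 1 — holds

The relation is satisfied at x = 0.

Answer: Yes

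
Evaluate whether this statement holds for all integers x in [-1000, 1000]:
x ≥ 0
The claim fails at x = -1:
x = -1: -1 ≥ 0 — FAILS

Because a single integer refutes it, the statement is false.

Answer: False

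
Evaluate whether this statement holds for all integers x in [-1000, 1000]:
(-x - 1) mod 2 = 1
The claim fails at x = 1:
x = 1: LHS = (-1 - 1) mod 2 = (-2) mod 2 = 0; 0 = 1 — FAILS

Because a single integer refutes it, the statement is false.

Answer: False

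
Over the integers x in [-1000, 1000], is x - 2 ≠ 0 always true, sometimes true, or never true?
Holds at x = 0: LHS = 0 - 2 = -2; -2 ≠ 0 — holds
Fails at x = 2: LHS = 2 - 2 = 0; 0 ≠ 0 — FAILS
It is satisfied by some integers in the range but not all.

Answer: Sometimes true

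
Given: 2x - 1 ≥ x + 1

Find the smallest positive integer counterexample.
Testing positive integers:
x = 1: LHS = 2·1 - 1 = 1, RHS = 1 + 1 = 2; 1 ≥ 2 — FAILS  ← smallest positive counterexample

Answer: x = 1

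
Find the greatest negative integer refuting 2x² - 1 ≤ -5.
Testing negative integers from -1 downward:
x = -1: LHS = 2·(-1)² - 1 = 1; 1 ≤ -5 — FAILS  ← closest negative counterexample to 0

Answer: x = -1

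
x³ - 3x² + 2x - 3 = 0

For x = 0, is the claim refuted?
Substitute x = 0 into the relation:
x = 0: LHS = 0³ - 3·0² + 2·0 - 3 = -3; -3 = 0 — FAILS

Since the claim fails at x = 0, this value is a counterexample.

Answer: Yes, x = 0 is a counterexample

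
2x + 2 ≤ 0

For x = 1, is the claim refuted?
Substitute x = 1 into the relation:
x = 1: LHS = 2·1 + 2 = 4; 4 ≤ 0 — FAILS

Since the claim fails at x = 1, this value is a counterexample.

Answer: Yes, x = 1 is a counterexample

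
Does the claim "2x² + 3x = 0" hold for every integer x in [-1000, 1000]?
The claim fails at x = 1:
x = 1: LHS = 2·1² + 3·1 = 5; 5 = 0 — FAILS

Because a single integer refutes it, the statement is false.

Answer: False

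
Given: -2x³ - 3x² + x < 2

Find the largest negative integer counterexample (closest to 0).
Testing negative integers from -1 downward:
x = -1: LHS = -2·(-1)³ - 3·(-1)² + (-1) = -2; -2 < 2 — holds
x = -2: LHS = -2·(-2)³ - 3·(-2)² + (-2) = 2; 2 < 2 — FAILS  ← closest negative counterexample to 0

Answer: x = -2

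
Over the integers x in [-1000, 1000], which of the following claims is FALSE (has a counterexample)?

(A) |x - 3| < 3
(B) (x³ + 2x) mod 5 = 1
(A) x = 0: LHS = |0 - 3| = |-3| = 3; 3 < 3 — FAILS
(B) x = 0: LHS = (0³ + 2·0) mod 5 = 0 mod 5 = 0; 0 = 1 — FAILS

Answer: Both A and B are false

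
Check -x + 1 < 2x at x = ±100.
x = 100: LHS = -100 + 1 = -99, RHS = 2·100 = 200; -99 < 200 — holds
x = -100: LHS = -(-100) + 1 = 101, RHS = 2·(-100) = -200; 101 < -200 — FAILS

Answer: Partially: holds for x = 100, fails for x = -100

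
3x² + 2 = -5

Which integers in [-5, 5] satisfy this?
Over all integers in [-5, 5], LHS − RHS is always positive; it is smallest at x = 0, where it equals 7:
x = 0: LHS = 3·0² + 2 = 2; 2 = -5 — FAILS
At the ends of the range:
x = -5: LHS = 3·(-5)² + 2 = 77; 77 = -5 — FAILS
x = 5: LHS = 3·5² + 2 = 77; 77 = -5 — FAILS
Hence LHS − RHS is never 0, i.e. the two sides are never equal, so the claimed relation (=) fails for every integer in [-5, 5].

Answer: None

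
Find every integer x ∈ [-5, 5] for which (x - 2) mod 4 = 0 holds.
Holds for: {-2, 2}
Fails for: {-5, -4, -3, -1, 0, 1, 3, 4, 5}

Answer: {-2, 2}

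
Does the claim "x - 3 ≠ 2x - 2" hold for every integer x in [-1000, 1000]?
The claim fails at x = -1:
x = -1: LHS = (-1) - 3 = -4, RHS = 2·(-1) - 2 = -4; -4 ≠ -4 — FAILS

Because a single integer refutes it, the statement is false.

Answer: False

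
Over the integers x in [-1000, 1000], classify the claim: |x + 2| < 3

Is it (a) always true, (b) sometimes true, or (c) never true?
Holds at x = 0: LHS = |0 + 2| = |2| = 2; 2 < 3 — holds
Fails at x = 1: LHS = |1 + 2| = |3| = 3; 3 < 3 — FAILS
It is satisfied by some integers in the range but not all.

Answer: Sometimes true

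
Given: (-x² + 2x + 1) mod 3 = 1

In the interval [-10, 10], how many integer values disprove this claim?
Counterexamples in [-10, 10]: {-8, -5, -2, 1, 4, 7, 10}.

Counting them gives 7 values.

Answer: 7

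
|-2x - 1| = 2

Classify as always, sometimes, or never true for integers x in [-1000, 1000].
Track d = LHS − RHS over the integers in [-1000, 1000]. Equality would need d = 0, but d changes sign only between consecutive integers, jumping over 0:
x = -2: LHS = |-2·(-2) - 1| = |3| = 3; 3 = 2 — FAILS  (d = 1)
x = -1: LHS = |-2·(-1) - 1| = |1| = 1; 1 = 2 — FAILS  (d = -1)
x = 0: LHS = |-2·0 - 1| = |-1| = 1; 1 = 2 — FAILS  (d = -1)
x = 1: LHS = |-2·1 - 1| = |-3| = 3; 3 = 2 — FAILS  (d = 1)
Away from these crossings d keeps a constant sign, and checking every integer in [-1000, 1000] confirms d ≠ 0 throughout. Hence the two sides are never equal, so the claimed relation (=) fails for every integer in [-1000, 1000].

No integer in the range satisfies it.

Answer: Never true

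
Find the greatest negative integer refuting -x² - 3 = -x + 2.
Testing negative integers from -1 downward:
x = -1: LHS = -(-1)² - 3 = -4, RHS = -(-1) + 2 = 3; -4 = 3 — FAILS  ← closest negative counterexample to 0

Answer: x = -1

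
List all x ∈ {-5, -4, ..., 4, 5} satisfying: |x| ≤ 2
Holds for: {-2, -1, 0, 1, 2}
Fails for: {-5, -4, -3, 3, 4, 5}

Answer: {-2, -1, 0, 1, 2}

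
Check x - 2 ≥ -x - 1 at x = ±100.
x = 100: LHS = 100 - 2 = 98, RHS = -100 - 1 = -101; 98 ≥ -101 — holds
x = -100: LHS = (-100) - 2 = -102, RHS = -(-100) - 1 = 99; -102 ≥ 99 — FAILS

Answer: Partially: holds for x = 100, fails for x = -100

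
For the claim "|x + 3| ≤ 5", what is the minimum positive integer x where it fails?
Testing positive integers:
x = 1: LHS = |1 + 3| = |4| = 4; 4 ≤ 5 — holds
x = 2: LHS = |2 + 3| = |5| = 5; 5 ≤ 5 — holds
x = 3: LHS = |3 + 3| = |6| = 6; 6 ≤ 5 — FAILS  ← smallest positive counterexample

Answer: x = 3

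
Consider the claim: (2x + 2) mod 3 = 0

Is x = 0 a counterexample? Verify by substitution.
Substitute x = 0 into the relation:
x = 0: LHS = (2·0 + 2) mod 3 = 2 mod 3 = 2; 2 = 0 — FAILS

Since the claim fails at x = 0, this value is a counterexample.

Answer: Yes, x = 0 is a counterexample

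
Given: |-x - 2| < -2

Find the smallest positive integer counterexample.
Testing positive integers:
x = 1: LHS = |-1 - 2| = |-3| = 3; 3 < -2 — FAILS  ← smallest positive counterexample

Answer: x = 1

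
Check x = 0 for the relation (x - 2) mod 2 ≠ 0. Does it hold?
x = 0: LHS = (0 - 2) mod 2 = (-2) mod 2 = 0; 0 ≠ 0 — FAILS

The relation fails at x = 0, so x = 0 is a counterexample.

Answer: No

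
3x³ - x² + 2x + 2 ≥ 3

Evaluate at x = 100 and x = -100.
x = 100: LHS = 3·100³ - 100² + 2·100 + 2 = 2990202; 2990202 ≥ 3 — holds
x = -100: LHS = 3·(-100)³ - (-100)² + 2·(-100) + 2 = -3010198; -3010198 ≥ 3 — FAILS

Answer: Partially: holds for x = 100, fails for x = -100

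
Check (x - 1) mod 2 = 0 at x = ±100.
x = 100: LHS = (100 - 1) mod 2 = 99 mod 2 = 1; 1 = 0 — FAILS
x = -100: LHS = ((-100) - 1) mod 2 = (-101) mod 2 = 1; 1 = 0 — FAILS

Answer: No, fails for both x = 100 and x = -100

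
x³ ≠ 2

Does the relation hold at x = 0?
x = 0: LHS = 0³ = 0; 0 ≠ 2 — holds

The relation is satisfied at x = 0.

Answer: Yes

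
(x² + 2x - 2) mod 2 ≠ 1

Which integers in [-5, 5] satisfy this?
Holds for: {-4, -2, 0, 2, 4}
Fails for: {-5, -3, -1, 1, 3, 5}

Answer: {-4, -2, 0, 2, 4}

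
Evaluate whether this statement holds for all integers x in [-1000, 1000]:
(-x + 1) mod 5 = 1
The claim fails at x = 1:
x = 1: LHS = (-1 + 1) mod 5 = 0 mod 5 = 0; 0 = 1 — FAILS

Because a single integer refutes it, the statement is false.

Answer: False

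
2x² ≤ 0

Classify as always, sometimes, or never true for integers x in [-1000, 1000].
Holds at x = 0: LHS = 2·0² = 0; 0 ≤ 0 — holds
Fails at x = 1: LHS = 2·1² = 2; 2 ≤ 0 — FAILS
It is satisfied by some integers in the range but not all.

Answer: Sometimes true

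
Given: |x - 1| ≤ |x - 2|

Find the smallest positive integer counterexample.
Testing positive integers:
x = 1: LHS = |1 - 1| = |0| = 0, RHS = |1 - 2| = |-1| = 1; 0 ≤ 1 — holds
x = 2: LHS = |2 - 1| = |1| = 1, RHS = |2 - 2| = |0| = 0; 1 ≤ 0 — FAILS  ← smallest positive counterexample

Answer: x = 2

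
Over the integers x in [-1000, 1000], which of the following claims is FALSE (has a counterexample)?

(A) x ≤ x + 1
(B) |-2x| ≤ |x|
(A) Over all integers in [-1000, 1000], LHS − RHS is largest at x = 0, where it equals -1:
x = 0: RHS = 0 + 1 = 1; 0 ≤ 1 — holds
At the ends of the range:
x = -1000: RHS = (-1000) + 1 = -999; -1000 ≤ -999 — holds
x = 1000: RHS = 1000 + 1 = 1001; 1000 ≤ 1001 — holds
Hence LHS − RHS is never positive, i.e. LHS ≤ RHS throughout, so the relation holds for every integer in [-1000, 1000].

(B) x = 1: LHS = |-2·1| = |-2| = 2, RHS = |1| = 1; 2 ≤ 1 — FAILS

Only (B) has a counterexample.

Answer: B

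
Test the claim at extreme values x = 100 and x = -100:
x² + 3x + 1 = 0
x = 100: LHS = 100² + 3·100 + 1 = 10301; 10301 = 0 — FAILS
x = -100: LHS = (-100)² + 3·(-100) + 1 = 9701; 9701 = 0 — FAILS

Answer: No, fails for both x = 100 and x = -100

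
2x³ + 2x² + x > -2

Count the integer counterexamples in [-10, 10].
Counterexamples in [-10, 10]: {-10, -9, -8, -7, -6, -5, -4, -3, -2}.

Counting them gives 9 values.

Answer: 9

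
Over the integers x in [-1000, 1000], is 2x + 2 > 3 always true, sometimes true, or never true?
Holds at x = 1: LHS = 2·1 + 2 = 4; 4 > 3 — holds
Fails at x = 0: LHS = 2·0 + 2 = 2; 2 > 3 — FAILS
It is satisfied by some integers in the range but not all.

Answer: Sometimes true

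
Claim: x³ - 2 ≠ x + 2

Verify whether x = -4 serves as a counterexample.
Substitute x = -4 into the relation:
x = -4: LHS = (-4)³ - 2 = -66, RHS = (-4) + 2 = -2; -66 ≠ -2 — holds

The relation holds at x = -4, so it is not a counterexample.

Answer: No, x = -4 is not a counterexample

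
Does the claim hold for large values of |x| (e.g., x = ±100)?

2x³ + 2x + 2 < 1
x = 100: LHS = 2·100³ + 2·100 + 2 = 2000202; 2000202 < 1 — FAILS
x = -100: LHS = 2·(-100)³ + 2·(-100) + 2 = -2000198; -2000198 < 1 — holds

Answer: Partially: fails for x = 100, holds for x = -100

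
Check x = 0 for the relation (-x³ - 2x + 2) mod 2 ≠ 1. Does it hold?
x = 0: LHS = (-0³ - 2·0 + 2) mod 2 = 2 mod 2 = 0; 0 ≠ 1 — holds

The relation is satisfied at x = 0.

Answer: Yes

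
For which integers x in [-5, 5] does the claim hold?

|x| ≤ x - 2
Over all integers in [-5, 5], LHS − RHS is smallest at x = 0, where it equals 2:
x = 0: LHS = |0| = 0, RHS = 0 - 2 = -2; 0 ≤ -2 — FAILS
At the ends of the range:
x = -5: LHS = |-5| = 5, RHS = (-5) - 2 = -7; 5 ≤ -7 — FAILS
x = 5: LHS = |5| = 5, RHS = 5 - 2 = 3; 5 ≤ 3 — FAILS
Hence LHS − RHS is never zero or negative, i.e. LHS > RHS throughout, so the claimed relation (≤) fails for every integer in [-5, 5].

Answer: None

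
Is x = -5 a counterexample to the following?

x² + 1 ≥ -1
Substitute x = -5 into the relation:
x = -5: LHS = (-5)² + 1 = 26; 26 ≥ -1 — holds

The relation holds at x = -5, so it is not a counterexample.

Answer: No, x = -5 is not a counterexample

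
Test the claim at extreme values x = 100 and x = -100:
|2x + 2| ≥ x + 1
x = 100: LHS = |2·100 + 2| = |202| = 202, RHS = 100 + 1 = 101; 202 ≥ 101 — holds
x = -100: LHS = |2·(-100) + 2| = |-198| = 198, RHS = (-100) + 1 = -99; 198 ≥ -99 — holds

Answer: Yes, holds for both x = 100 and x = -100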